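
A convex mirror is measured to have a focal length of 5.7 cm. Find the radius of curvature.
R = 2|f| = 11.4 cm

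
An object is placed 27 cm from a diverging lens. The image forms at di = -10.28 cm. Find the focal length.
1/f = 1/do + 1/di → f = -16.6 cm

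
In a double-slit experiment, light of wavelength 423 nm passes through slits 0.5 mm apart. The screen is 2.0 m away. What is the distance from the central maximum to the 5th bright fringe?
y = mλL/d = 8.46 mm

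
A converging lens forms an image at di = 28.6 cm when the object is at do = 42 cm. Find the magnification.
M = −di/do = -0.681 (inverted image)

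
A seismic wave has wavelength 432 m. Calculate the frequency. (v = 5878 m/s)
f = v/λ = 13.61 Hz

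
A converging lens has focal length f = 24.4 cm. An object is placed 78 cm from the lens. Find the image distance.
1/di = 1/f − 1/do → di = 35.51 cm (real image)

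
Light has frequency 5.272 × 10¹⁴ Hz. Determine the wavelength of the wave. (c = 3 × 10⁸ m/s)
λ = c/f = 569 nm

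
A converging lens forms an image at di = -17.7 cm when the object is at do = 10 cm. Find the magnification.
M = −di/do = 1.77 (upright image)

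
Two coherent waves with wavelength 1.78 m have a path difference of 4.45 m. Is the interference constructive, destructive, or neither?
destructive — path difference = 2.5λ, an odd multiple of λ/2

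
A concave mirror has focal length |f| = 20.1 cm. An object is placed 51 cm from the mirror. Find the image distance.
f = +20.1 cm (concave); 1/di = 1/f − 1/do → di = 33.17 cm (real image, in front of mirror)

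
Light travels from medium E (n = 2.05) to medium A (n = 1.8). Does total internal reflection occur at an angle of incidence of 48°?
θc = arcsin(n₂/n₁) = 61.41°; 48° < θc, so no — the ray refracts.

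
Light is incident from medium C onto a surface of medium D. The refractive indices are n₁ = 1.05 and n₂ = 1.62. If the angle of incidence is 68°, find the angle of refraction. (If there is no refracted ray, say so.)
sin θ₂ = (n₁/n₂)·sin θ₁ = 0.601 → θ₂ = 36.94°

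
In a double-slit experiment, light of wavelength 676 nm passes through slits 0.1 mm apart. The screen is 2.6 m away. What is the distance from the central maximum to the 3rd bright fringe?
y = mλL/d = 52.73 mm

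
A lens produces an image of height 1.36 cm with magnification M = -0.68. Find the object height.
ho = |hi|/|M| = 2 cm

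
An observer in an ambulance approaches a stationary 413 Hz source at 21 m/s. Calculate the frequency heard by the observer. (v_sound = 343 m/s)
f_obs = f·(v + v_o)/v = 438.3 Hz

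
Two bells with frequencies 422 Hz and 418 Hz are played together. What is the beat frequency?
4 Hz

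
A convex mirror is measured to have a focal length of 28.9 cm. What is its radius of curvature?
R = 2|f| = 57.8 cm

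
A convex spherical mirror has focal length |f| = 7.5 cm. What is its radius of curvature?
R = 2|f| = 15 cm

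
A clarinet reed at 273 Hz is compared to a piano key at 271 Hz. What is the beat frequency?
2 Hz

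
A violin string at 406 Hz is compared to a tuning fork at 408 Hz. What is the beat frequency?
2 Hz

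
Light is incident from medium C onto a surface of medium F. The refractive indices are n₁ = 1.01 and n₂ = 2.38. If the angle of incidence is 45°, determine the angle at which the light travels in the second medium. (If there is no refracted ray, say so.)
sin θ₂ = (n₁/n₂)·sin θ₁ = 0.3001 → θ₂ = 17.46°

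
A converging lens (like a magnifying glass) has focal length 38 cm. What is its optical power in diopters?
P = 1/f = 2.632 D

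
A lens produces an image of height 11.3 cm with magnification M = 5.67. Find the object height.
ho = |hi|/|M| = 1.993 cm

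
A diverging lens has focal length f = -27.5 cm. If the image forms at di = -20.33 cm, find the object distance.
1/do = 1/f − 1/di → do = 77.97 cm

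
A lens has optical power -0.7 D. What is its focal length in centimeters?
f = 1/P = -142.9 cm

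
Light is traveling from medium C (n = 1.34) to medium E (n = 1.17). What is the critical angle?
θc = arcsin(n₂/n₁) = 60.82°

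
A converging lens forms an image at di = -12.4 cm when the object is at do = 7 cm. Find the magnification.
M = −di/do = 1.771 (upright image)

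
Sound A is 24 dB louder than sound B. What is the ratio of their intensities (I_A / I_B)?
I_A/I_B = 10^(Δβ/10) = 251.2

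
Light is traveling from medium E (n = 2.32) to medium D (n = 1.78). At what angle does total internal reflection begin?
θc = arcsin(n₂/n₁) = 50.11°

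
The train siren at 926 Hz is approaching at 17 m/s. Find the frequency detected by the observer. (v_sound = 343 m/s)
f_obs = f·v/(v − v_s) = 974.3 Hz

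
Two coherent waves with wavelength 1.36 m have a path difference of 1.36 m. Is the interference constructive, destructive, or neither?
constructive — path difference = 1λ, a whole number of wavelengths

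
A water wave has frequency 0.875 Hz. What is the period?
T = 1/f = 1.143 s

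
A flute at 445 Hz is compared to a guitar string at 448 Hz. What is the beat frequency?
3 Hz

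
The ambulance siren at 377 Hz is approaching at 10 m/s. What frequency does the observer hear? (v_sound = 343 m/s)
f_obs = f·v/(v − v_s) = 388.3 Hz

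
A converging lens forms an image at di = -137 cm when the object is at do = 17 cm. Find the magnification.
M = −di/do = 8.059 (upright image)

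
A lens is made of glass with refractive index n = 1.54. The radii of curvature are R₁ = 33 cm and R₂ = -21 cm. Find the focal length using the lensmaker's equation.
1/f = (n − 1)(1/R₁ − 1/R₂) → f = 23.77 cm (converging lens)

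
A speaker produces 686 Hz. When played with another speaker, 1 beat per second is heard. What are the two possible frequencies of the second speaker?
f₂ = 686 ± 1 Hz → 687 Hz or 685 Hz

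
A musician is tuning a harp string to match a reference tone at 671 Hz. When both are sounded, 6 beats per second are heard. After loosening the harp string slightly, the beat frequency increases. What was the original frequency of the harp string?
665 Hz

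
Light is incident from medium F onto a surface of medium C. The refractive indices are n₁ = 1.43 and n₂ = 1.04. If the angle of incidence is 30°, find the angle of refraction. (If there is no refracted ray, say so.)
sin θ₂ = (n₁/n₂)·sin θ₁ = 0.6875 → θ₂ = 43.43°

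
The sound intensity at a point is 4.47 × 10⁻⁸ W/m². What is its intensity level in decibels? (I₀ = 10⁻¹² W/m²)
β = 10·log₁₀(I/I₀) = 46.5 dB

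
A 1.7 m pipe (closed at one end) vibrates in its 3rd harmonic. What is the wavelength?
λₙ = 4L/n = 2.267 m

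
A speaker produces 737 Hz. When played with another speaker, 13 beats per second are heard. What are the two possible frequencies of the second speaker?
f₂ = 737 ± 13 Hz → 750 Hz or 724 Hz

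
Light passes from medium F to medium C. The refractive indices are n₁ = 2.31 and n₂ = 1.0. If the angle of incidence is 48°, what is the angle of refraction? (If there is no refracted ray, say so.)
sin θ₂ = (n₁/n₂)·sin θ₁ = 1.717 > 1, so there is no refracted ray — the light undergoes total internal reflection.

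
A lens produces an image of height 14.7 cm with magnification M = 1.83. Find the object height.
ho = |hi|/|M| = 8.033 cm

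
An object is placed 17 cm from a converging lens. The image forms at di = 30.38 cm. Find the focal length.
1/f = 1/do + 1/di → f = 10.9 cm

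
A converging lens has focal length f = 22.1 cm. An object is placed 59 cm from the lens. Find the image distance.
1/di = 1/f − 1/do → di = 35.34 cm (real image)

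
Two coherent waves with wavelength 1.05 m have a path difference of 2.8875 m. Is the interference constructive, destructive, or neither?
neither (partial) — path difference = 2.75λ, neither a whole number of wavelengths nor an odd multiple of λ/2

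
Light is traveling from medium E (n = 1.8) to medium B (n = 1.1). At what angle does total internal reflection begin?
θc = arcsin(n₂/n₁) = 37.67°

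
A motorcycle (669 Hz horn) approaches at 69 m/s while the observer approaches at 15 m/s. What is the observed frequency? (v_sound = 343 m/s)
f_obs = f·(v + v_o)/(v − v_s) = 874.1 Hz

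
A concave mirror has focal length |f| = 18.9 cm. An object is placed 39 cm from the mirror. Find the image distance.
f = +18.9 cm (concave); 1/di = 1/f − 1/do → di = 36.67 cm (real image, in front of mirror)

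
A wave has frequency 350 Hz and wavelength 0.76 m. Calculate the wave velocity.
v = fλ = 266 m/s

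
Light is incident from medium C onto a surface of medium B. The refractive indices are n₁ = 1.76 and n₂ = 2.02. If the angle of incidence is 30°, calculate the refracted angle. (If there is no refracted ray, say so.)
sin θ₂ = (n₁/n₂)·sin θ₁ = 0.4356 → θ₂ = 25.83°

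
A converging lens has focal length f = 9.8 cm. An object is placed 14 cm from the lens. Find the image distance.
1/di = 1/f − 1/do → di = 32.67 cm (real image)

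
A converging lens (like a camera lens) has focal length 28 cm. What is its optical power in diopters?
P = 1/f = 3.571 D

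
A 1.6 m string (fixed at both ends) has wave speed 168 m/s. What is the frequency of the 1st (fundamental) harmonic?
fₙ = nv/(2L) = 52.5 Hz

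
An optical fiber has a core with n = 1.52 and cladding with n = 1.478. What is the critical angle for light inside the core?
θc = arcsin(n_cladding/n_core) = 76.5°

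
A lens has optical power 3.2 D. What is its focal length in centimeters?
f = 1/P = 31.25 cm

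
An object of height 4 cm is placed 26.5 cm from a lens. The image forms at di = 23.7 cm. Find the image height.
hi = (-di/do) × ho = -3.577 cm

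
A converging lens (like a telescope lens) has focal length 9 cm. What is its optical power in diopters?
P = 1/f = 11.11 D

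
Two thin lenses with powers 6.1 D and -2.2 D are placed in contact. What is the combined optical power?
P_total = P₁ + P₂ = 3.9 D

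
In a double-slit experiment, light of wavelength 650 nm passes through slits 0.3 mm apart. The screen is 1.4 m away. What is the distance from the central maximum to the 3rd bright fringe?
y = mλL/d = 9.1 mm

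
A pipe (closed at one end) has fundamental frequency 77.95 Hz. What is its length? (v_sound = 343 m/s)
L = v/(4f₁) = 1.1 m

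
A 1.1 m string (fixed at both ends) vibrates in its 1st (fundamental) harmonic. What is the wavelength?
λₙ = 2L/n = 2.2 m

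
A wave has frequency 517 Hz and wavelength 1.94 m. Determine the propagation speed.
v = fλ = 1003 m/s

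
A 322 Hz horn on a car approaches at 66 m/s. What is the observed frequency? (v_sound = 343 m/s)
f_obs = f·v/(v − v_s) = 398.7 Hz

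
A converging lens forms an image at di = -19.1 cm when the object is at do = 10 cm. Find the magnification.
M = −di/do = 1.91 (upright image)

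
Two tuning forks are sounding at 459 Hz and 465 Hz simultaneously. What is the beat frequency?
6 Hz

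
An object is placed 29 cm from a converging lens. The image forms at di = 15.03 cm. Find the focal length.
1/f = 1/do + 1/di → f = 9.899 cm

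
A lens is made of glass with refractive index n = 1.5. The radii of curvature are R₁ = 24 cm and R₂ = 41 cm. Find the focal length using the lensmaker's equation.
1/f = (n − 1)(1/R₁ − 1/R₂) → f = 115.8 cm (converging lens)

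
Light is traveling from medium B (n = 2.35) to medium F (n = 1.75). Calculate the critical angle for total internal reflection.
θc = arcsin(n₂/n₁) = 48.13°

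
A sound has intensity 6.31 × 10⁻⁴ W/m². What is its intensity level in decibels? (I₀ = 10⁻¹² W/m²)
β = 10·log₁₀(I/I₀) = 88 dB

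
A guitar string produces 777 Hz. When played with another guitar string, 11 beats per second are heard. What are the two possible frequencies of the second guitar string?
f₂ = 777 ± 11 Hz → 788 Hz or 766 Hz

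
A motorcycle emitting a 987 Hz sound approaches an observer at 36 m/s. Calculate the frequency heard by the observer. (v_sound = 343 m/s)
f_obs = f·v/(v − v_s) = 1103 Hz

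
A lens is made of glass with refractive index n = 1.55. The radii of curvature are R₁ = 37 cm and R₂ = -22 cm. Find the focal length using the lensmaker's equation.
1/f = (n − 1)(1/R₁ − 1/R₂) → f = 25.08 cm (converging lens)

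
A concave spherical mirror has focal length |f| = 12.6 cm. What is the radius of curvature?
R = 2|f| = 25.2 cm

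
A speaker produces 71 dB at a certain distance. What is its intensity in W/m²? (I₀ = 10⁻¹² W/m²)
I = I₀·10^(β/10) = 1.26 × 10⁻⁵ W/m²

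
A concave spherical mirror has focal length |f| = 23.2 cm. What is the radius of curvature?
R = 2|f| = 46.4 cm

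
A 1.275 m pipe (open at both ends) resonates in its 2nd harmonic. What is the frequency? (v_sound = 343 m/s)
fₙ = nv/(2L) = 269 Hz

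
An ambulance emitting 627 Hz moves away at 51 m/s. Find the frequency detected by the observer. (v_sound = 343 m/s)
f_obs = f·v/(v + v_s) = 545.8 Hz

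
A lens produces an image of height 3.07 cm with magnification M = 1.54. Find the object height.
ho = |hi|/|M| = 1.994 cm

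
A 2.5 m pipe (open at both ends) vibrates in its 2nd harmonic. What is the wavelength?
λₙ = 2L/n = 2.5 m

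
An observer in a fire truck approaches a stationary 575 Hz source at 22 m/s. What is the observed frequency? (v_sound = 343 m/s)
f_obs = f·(v + v_o)/v = 611.9 Hz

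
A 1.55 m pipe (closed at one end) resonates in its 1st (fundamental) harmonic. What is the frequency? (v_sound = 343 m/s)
fₙ = nv/(4L) = 55.32 Hz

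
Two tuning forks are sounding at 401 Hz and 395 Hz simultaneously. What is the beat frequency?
6 Hz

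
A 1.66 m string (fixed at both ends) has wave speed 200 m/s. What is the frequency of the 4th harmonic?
fₙ = nv/(2L) = 241 Hz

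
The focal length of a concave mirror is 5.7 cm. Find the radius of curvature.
R = 2|f| = 11.4 cm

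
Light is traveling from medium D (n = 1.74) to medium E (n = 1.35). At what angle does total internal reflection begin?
θc = arcsin(n₂/n₁) = 50.88°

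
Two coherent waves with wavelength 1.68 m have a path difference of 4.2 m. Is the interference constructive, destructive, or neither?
destructive — path difference = 2.5λ, an odd multiple of λ/2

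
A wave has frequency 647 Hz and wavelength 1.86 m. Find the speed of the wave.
v = fλ = 1203 m/s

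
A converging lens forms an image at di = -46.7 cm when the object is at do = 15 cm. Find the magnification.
M = −di/do = 3.113 (upright image)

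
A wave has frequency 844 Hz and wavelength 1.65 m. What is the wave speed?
v = fλ = 1393 m/s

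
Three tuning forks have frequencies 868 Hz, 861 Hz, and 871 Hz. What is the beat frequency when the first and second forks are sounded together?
7 Hz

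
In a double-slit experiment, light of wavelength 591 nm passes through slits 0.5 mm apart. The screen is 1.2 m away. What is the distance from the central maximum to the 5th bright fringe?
y = mλL/d = 7.092 mm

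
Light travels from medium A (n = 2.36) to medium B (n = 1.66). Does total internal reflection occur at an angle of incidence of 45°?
θc = arcsin(n₂/n₁) = 44.7°; 45° > θc, so yes — total internal reflection.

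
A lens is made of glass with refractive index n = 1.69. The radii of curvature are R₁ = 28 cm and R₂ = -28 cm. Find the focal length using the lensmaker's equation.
1/f = (n − 1)(1/R₁ − 1/R₂) → f = 20.29 cm (converging lens)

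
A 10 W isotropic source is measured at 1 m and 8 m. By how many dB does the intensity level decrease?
Δβ = 20·log₁₀(r₂/r₁) = 18.06 dB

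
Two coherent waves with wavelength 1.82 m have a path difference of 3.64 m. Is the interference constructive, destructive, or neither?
constructive — path difference = 2λ, a whole number of wavelengths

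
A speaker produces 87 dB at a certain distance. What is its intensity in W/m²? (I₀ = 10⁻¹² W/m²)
I = I₀·10^(β/10) = 5.01 × 10⁻⁴ W/m²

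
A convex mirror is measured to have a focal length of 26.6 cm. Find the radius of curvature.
R = 2|f| = 53.2 cm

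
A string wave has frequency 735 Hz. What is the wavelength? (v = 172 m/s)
λ = v/f = 0.234 m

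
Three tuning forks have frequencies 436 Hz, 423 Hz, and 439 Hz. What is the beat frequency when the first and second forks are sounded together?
13 Hz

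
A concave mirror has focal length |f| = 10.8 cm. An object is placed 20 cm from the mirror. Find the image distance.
f = +10.8 cm (concave); 1/di = 1/f − 1/do → di = 23.48 cm (real image, in front of mirror)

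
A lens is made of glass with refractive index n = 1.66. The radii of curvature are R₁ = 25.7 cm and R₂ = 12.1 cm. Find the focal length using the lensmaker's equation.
1/f = (n − 1)(1/R₁ − 1/R₂) → f = -34.64 cm (diverging lens)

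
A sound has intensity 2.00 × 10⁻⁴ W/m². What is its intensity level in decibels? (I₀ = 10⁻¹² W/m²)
β = 10·log₁₀(I/I₀) = 83.01 dB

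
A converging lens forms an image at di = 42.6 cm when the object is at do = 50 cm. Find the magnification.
M = −di/do = -0.852 (inverted image)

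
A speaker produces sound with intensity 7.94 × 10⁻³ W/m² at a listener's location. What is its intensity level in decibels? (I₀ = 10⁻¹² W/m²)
β = 10·log₁₀(I/I₀) = 99 dB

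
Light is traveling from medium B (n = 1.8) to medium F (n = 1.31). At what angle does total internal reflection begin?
θc = arcsin(n₂/n₁) = 46.7°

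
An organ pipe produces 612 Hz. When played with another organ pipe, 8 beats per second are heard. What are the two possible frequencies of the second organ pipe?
f₂ = 612 ± 8 Hz → 620 Hz or 604 Hz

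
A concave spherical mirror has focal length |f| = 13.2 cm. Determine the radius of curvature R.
R = 2|f| = 26.4 cm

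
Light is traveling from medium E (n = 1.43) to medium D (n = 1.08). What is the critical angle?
θc = arcsin(n₂/n₁) = 49.05°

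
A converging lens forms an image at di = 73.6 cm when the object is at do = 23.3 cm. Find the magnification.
M = −di/do = -3.159 (inverted image)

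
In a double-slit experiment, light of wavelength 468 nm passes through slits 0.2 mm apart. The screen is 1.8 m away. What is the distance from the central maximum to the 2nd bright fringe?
y = mλL/d = 8.424 mm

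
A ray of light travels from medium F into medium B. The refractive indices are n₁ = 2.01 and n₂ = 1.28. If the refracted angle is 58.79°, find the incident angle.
sin θ₁ = (n₂/n₁)·sin θ₂ → θ₁ = 33°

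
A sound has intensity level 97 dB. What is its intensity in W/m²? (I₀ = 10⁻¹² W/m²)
I = I₀·10^(β/10) = 5.01 × 10⁻³ W/m²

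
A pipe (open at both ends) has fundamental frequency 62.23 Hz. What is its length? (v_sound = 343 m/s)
L = v/(2f₁) = 2.756 m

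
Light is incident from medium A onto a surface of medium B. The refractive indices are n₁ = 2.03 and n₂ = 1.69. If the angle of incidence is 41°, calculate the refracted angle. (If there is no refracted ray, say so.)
sin θ₂ = (n₁/n₂)·sin θ₁ = 0.788 → θ₂ = 52°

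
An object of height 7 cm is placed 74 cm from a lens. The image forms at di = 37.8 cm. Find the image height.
hi = (-di/do) × ho = -3.576 cm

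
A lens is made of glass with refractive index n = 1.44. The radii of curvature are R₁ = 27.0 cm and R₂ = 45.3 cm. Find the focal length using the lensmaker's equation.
1/f = (n − 1)(1/R₁ − 1/R₂) → f = 151.9 cm (converging lens)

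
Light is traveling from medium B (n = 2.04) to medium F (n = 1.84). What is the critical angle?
θc = arcsin(n₂/n₁) = 64.42°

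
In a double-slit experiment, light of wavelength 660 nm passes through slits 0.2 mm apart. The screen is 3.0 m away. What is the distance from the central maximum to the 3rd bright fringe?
y = mλL/d = 29.7 mm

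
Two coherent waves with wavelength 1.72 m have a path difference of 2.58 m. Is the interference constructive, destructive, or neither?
destructive — path difference = 1.5λ, an odd multiple of λ/2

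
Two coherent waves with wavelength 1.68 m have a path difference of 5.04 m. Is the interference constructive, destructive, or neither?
constructive — path difference = 3λ, a whole number of wavelengths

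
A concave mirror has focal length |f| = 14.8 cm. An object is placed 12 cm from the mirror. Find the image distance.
f = +14.8 cm (concave); 1/di = 1/f − 1/do → di = -63.43 cm (virtual image, behind mirror)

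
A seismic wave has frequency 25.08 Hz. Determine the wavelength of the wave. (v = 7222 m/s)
λ = v/f = 288 m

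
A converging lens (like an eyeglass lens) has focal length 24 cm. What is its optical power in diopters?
P = 1/f = 4.167 D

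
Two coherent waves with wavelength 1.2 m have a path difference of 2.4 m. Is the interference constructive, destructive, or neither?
constructive — path difference = 2λ, a whole number of wavelengths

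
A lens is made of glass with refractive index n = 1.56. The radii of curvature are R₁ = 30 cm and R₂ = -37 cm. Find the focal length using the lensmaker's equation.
1/f = (n − 1)(1/R₁ − 1/R₂) → f = 29.58 cm (converging lens)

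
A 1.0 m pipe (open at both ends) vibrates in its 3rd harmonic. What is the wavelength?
λₙ = 2L/n = 0.6667 m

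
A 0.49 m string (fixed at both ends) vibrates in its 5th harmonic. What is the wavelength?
λₙ = 2L/n = 0.196 m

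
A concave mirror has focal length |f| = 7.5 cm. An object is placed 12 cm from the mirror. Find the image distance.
f = +7.5 cm (concave); 1/di = 1/f − 1/do → di = 20 cm (real image, in front of mirror)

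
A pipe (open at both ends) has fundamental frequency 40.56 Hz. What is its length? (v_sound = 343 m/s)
L = v/(2f₁) = 4.228 m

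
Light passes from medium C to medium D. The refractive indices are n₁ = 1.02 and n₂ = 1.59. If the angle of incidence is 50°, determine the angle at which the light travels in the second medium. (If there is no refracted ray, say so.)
sin θ₂ = (n₁/n₂)·sin θ₁ = 0.4914 → θ₂ = 29.43°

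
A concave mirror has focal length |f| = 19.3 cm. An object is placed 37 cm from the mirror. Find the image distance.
f = +19.3 cm (concave); 1/di = 1/f − 1/do → di = 40.34 cm (real image, in front of mirror)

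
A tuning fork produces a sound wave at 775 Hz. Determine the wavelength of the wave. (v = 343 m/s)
λ = v/f = 0.4426 m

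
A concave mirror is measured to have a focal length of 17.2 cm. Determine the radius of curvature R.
R = 2|f| = 34.4 cm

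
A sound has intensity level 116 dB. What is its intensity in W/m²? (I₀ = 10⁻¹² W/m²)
I = I₀·10^(β/10) = 3.98 × 10⁻¹ W/m²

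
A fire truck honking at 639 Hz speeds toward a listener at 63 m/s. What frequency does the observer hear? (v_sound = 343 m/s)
f_obs = f·v/(v − v_s) = 782.8 Hz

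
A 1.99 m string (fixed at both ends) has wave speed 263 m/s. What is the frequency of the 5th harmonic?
fₙ = nv/(2L) = 330.4 Hz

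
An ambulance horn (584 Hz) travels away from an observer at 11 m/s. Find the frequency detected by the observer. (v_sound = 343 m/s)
f_obs = f·v/(v + v_s) = 565.9 Hz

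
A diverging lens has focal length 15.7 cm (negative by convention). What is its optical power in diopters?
P = 1/f = -6.369 D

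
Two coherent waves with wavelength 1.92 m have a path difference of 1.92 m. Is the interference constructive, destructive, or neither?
constructive — path difference = 1λ, a whole number of wavelengths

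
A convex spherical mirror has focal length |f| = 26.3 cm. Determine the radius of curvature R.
R = 2|f| = 52.6 cm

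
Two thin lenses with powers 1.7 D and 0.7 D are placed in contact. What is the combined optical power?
P_total = P₁ + P₂ = 2.4 D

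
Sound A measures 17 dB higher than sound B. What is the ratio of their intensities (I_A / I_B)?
I_A/I_B = 10^(Δβ/10) = 50.12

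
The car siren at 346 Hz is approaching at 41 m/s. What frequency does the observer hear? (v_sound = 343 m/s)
f_obs = f·v/(v − v_s) = 393 Hz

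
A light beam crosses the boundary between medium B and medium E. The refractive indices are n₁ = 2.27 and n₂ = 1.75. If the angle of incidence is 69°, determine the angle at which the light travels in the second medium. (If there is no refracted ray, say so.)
sin θ₂ = (n₁/n₂)·sin θ₁ = 1.211 > 1, so there is no refracted ray — the light undergoes total internal reflection.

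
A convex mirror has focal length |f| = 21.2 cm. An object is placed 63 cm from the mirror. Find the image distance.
f = −21.2 cm (convex); 1/di = 1/f − 1/do → di = -15.86 cm (virtual image, behind mirror)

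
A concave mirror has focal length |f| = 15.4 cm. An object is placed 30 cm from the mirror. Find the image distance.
f = +15.4 cm (concave); 1/di = 1/f − 1/do → di = 31.64 cm (real image, in front of mirror)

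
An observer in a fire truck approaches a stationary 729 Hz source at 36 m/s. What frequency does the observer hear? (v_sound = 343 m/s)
f_obs = f·(v + v_o)/v = 805.5 Hz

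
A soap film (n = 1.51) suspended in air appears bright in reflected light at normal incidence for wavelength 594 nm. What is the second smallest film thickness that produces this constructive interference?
2nt = (m − ½)λ with m = 2 → t = (m − ½)λ/(2n) = 295 nm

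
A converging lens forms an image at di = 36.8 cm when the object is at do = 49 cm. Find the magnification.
M = −di/do = -0.751 (inverted image)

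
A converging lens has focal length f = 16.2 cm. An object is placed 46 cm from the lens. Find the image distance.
1/di = 1/f − 1/do → di = 25.01 cm (real image)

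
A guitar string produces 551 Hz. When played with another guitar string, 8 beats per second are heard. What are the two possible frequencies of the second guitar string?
f₂ = 551 ± 8 Hz → 559 Hz or 543 Hz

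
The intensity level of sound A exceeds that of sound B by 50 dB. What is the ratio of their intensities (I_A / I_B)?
I_A/I_B = 10^(Δβ/10) = 100000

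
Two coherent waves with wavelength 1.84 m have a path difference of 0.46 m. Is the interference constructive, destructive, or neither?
neither (partial) — path difference = 0.25λ, neither a whole number of wavelengths nor an odd multiple of λ/2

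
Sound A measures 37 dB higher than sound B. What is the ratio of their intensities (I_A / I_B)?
I_A/I_B = 10^(Δβ/10) = 5012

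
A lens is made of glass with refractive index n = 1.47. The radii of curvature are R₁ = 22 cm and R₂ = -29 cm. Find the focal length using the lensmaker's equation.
1/f = (n − 1)(1/R₁ − 1/R₂) → f = 26.62 cm (converging lens)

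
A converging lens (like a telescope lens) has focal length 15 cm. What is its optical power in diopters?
P = 1/f = 6.667 D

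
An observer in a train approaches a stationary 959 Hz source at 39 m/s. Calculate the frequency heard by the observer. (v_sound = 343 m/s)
f_obs = f·(v + v_o)/v = 1068 Hz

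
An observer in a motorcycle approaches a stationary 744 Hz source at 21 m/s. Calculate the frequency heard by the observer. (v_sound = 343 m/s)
f_obs = f·(v + v_o)/v = 789.6 Hz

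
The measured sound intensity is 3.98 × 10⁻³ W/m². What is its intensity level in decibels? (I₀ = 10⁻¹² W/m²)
β = 10·log₁₀(I/I₀) = 96 dB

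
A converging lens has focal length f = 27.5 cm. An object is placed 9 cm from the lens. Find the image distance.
1/di = 1/f − 1/do → di = -13.38 cm (virtual image)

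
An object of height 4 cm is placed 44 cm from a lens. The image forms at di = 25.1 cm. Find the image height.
hi = (-di/do) × ho = -2.282 cm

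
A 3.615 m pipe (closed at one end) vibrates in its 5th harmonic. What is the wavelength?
λₙ = 4L/n = 2.892 m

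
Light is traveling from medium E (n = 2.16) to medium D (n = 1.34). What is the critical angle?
θc = arcsin(n₂/n₁) = 38.34°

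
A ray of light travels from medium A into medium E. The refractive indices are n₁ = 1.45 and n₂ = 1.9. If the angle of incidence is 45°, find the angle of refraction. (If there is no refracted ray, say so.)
sin θ₂ = (n₁/n₂)·sin θ₁ = 0.5396 → θ₂ = 32.66°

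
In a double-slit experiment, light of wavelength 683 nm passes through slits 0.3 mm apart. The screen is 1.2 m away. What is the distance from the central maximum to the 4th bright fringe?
y = mλL/d = 10.93 mm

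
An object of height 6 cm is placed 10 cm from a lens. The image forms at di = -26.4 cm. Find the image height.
hi = (-di/do) × ho = 15.84 cm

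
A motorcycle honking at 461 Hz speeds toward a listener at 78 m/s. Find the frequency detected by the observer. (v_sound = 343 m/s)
f_obs = f·v/(v − v_s) = 596.7 Hz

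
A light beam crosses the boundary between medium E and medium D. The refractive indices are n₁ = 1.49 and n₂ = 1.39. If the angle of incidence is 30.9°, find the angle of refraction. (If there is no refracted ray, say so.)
sin θ₂ = (n₁/n₂)·sin θ₁ = 0.5505 → θ₂ = 33.4°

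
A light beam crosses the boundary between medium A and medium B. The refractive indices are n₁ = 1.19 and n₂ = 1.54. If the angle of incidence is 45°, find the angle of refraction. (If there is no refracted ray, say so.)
sin θ₂ = (n₁/n₂)·sin θ₁ = 0.5464 → θ₂ = 33.12°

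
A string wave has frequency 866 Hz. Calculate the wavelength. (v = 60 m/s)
λ = v/f = 0.06928 m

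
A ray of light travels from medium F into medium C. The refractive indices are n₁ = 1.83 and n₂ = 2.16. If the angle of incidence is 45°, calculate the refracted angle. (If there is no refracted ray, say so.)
sin θ₂ = (n₁/n₂)·sin θ₁ = 0.5991 → θ₂ = 36.8°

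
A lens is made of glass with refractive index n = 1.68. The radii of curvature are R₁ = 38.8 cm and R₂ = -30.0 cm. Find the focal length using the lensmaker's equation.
1/f = (n − 1)(1/R₁ − 1/R₂) → f = 24.88 cm (converging lens)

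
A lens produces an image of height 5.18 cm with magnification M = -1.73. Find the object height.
ho = |hi|/|M| = 2.994 cm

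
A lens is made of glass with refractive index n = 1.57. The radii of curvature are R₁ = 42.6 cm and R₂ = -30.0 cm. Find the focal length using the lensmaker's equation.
1/f = (n − 1)(1/R₁ − 1/R₂) → f = 30.88 cm (converging lens)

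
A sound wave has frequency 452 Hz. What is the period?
T = 1/f = 0.002212 s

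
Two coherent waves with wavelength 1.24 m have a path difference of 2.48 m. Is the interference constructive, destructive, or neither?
constructive — path difference = 2λ, a whole number of wavelengths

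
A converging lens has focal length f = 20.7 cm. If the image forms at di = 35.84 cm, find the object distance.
1/do = 1/f − 1/di → do = 49 cm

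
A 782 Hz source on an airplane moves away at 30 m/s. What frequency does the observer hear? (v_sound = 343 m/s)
f_obs = f·v/(v + v_s) = 719.1 Hz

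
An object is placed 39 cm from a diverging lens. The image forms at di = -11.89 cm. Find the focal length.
1/f = 1/do + 1/di → f = -17.1 cm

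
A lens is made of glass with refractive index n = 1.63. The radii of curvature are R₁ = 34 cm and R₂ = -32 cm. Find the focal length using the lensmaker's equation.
1/f = (n − 1)(1/R₁ − 1/R₂) → f = 26.17 cm (converging lens)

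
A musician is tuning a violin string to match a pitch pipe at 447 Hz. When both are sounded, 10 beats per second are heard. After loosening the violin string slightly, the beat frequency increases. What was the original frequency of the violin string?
437 Hz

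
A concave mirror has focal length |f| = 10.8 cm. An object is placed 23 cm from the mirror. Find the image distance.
f = +10.8 cm (concave); 1/di = 1/f − 1/do → di = 20.36 cm (real image, in front of mirror)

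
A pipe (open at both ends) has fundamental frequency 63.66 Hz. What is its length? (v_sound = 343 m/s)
L = v/(2f₁) = 2.694 m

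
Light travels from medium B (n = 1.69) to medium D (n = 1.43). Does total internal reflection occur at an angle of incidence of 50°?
θc = arcsin(n₂/n₁) = 57.8°; 50° < θc, so no — the ray refracts.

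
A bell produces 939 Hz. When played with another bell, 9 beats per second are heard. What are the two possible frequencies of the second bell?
f₂ = 939 ± 9 Hz → 948 Hz or 930 Hz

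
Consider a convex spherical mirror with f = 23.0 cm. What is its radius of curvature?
R = 2|f| = 46 cm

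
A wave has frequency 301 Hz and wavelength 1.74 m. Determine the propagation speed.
v = fλ = 523.7 m/s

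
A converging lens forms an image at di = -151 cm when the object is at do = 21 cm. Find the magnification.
M = −di/do = 7.19 (upright image)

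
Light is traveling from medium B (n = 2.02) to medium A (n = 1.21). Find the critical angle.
θc = arcsin(n₂/n₁) = 36.8°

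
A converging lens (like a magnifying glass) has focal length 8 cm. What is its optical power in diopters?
P = 1/f = 12.5 D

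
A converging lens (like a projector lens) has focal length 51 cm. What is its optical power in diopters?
P = 1/f = 1.961 D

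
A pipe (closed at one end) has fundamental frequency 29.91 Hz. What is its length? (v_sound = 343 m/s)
L = v/(4f₁) = 2.867 m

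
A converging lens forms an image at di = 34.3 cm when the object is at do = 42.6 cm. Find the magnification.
M = −di/do = -0.8052 (inverted image)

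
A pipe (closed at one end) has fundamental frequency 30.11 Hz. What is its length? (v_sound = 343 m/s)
L = v/(4f₁) = 2.848 m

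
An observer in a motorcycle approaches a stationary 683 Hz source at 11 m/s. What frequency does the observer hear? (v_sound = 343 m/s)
f_obs = f·(v + v_o)/v = 704.9 Hz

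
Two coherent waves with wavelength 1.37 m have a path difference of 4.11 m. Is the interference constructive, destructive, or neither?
constructive — path difference = 3λ, a whole number of wavelengths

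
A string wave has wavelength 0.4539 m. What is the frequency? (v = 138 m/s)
f = v/λ = 304 Hz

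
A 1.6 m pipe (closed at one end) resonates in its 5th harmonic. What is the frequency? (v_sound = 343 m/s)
fₙ = nv/(4L) = 268 Hz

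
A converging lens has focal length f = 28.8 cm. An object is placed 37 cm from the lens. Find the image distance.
1/di = 1/f − 1/do → di = 130 cm (real image)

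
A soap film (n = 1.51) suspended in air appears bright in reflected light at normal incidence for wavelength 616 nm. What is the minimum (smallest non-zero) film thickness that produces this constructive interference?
2nt = (m − ½)λ with m = 1 → t = (m − ½)λ/(2n) = 102 nm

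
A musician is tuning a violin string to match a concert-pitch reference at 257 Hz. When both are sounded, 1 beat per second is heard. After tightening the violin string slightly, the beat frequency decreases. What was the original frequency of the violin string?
256 Hz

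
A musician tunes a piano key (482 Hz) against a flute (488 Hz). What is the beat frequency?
6 Hz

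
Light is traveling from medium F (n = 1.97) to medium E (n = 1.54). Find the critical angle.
θc = arcsin(n₂/n₁) = 51.42°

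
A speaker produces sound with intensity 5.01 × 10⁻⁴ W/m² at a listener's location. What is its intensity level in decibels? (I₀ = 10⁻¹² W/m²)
β = 10·log₁₀(I/I₀) = 87 dB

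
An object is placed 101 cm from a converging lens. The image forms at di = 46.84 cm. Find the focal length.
1/f = 1/do + 1/di → f = 32 cm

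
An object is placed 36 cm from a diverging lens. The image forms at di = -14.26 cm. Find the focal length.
1/f = 1/do + 1/di → f = -23.61 cm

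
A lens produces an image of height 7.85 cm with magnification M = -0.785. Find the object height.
ho = |hi|/|M| = 10 cm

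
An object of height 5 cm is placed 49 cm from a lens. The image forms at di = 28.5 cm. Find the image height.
hi = (-di/do) × ho = -2.908 cm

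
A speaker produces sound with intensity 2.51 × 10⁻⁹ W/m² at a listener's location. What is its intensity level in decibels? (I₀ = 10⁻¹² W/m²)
β = 10·log₁₀(I/I₀) = 34 dB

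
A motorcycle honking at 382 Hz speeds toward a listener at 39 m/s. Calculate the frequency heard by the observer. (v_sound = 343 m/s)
f_obs = f·v/(v − v_s) = 431 Hz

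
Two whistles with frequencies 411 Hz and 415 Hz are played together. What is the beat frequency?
4 Hz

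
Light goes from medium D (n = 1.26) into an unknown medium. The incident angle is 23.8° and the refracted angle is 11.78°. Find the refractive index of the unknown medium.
n₂ = n₁·sin θ₁ / sin θ₂ = 2.491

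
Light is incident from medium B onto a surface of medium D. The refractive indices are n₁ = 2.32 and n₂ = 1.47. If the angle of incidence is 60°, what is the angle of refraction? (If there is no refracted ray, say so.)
sin θ₂ = (n₁/n₂)·sin θ₁ = 1.367 > 1, so there is no refracted ray — the light undergoes total internal reflection.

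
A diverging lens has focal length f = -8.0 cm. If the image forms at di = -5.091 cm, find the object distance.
1/do = 1/f − 1/di → do = 14 cm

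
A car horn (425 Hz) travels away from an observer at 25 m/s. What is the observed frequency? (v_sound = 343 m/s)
f_obs = f·v/(v + v_s) = 396.1 Hz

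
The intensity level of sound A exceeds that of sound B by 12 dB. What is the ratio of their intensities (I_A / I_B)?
I_A/I_B = 10^(Δβ/10) = 15.85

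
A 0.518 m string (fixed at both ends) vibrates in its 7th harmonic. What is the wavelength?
λₙ = 2L/n = 0.148 m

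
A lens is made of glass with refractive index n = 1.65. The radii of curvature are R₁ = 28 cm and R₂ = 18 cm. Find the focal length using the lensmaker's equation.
1/f = (n − 1)(1/R₁ − 1/R₂) → f = -77.54 cm (diverging lens)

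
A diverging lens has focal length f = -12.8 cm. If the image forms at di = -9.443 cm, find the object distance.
1/do = 1/f − 1/di → do = 36.01 cm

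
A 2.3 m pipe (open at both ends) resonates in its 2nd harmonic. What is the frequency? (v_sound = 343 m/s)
fₙ = nv/(2L) = 149.1 Hz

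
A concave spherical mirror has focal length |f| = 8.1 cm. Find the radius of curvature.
R = 2|f| = 16.2 cm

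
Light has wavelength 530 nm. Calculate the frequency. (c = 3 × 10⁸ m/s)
f = c/λ = 5.660 × 10¹⁴ Hz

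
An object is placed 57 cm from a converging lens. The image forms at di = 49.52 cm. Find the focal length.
1/f = 1/do + 1/di → f = 26.5 cm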